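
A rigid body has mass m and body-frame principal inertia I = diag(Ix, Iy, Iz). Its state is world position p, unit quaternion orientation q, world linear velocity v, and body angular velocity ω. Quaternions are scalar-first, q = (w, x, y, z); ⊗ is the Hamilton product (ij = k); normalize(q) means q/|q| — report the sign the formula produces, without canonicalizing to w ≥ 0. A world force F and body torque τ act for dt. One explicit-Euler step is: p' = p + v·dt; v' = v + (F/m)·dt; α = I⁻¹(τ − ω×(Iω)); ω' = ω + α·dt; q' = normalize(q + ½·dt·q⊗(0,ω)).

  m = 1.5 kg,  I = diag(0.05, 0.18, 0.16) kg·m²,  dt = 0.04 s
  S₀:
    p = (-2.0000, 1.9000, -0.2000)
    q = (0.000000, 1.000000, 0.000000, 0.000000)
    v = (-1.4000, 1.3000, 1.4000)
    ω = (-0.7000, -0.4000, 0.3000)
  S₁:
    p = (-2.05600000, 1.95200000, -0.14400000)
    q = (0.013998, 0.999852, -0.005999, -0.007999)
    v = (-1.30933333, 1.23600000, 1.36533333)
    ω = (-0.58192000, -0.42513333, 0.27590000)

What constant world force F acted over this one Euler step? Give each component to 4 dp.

velocity change Δv = (0.09066667, -0.06400000, -0.03466667)
F = m·Δv/dt = (3.4000, -2.4000, -1.3000)

F = (3.4000, -2.4000, -1.3000)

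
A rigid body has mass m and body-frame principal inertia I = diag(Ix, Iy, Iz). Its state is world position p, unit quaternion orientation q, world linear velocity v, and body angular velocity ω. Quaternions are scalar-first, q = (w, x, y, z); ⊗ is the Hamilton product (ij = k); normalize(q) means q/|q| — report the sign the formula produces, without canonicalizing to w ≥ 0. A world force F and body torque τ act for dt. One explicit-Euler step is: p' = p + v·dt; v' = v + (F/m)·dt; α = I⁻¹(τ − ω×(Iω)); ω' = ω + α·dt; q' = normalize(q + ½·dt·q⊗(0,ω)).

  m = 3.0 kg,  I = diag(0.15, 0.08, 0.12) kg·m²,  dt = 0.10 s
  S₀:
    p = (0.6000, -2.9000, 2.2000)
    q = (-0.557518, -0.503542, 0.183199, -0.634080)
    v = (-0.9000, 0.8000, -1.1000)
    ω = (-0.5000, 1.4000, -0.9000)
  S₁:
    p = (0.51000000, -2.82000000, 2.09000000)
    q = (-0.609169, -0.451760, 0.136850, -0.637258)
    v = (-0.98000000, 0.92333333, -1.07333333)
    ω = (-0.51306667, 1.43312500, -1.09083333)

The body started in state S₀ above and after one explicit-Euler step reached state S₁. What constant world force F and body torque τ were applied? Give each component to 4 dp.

Δv = v₁−v₀ = (-0.08000000, 0.12333333, 0.02666667)
applied force F = (-2.4000, 3.7000, 0.8000)
Δω = ω₁−ω₀ = (-0.01306667, 0.03312500, -0.19083333)
I·α + gyro = (-0.0700, 0.0400, -0.1800)

F = (-2.4000, 3.7000, 0.8000)
τ = (-0.0700, 0.0400, -0.1800)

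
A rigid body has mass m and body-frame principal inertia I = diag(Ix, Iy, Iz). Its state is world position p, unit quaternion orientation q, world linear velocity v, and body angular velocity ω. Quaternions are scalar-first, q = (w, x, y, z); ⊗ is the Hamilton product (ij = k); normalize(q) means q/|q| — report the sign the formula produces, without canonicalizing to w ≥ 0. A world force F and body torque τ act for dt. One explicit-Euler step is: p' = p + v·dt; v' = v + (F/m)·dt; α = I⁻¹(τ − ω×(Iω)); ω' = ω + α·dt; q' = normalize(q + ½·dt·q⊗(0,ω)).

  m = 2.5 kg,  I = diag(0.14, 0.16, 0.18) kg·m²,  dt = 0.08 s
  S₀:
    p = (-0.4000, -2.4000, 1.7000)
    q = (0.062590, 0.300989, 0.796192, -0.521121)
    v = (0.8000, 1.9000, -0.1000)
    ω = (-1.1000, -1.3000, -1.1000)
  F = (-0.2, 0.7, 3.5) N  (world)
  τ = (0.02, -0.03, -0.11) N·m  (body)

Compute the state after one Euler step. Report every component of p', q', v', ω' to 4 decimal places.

p' = (-0.3360, -2.2480, 1.6920)
q' = (0.0940, 0.2353, 0.8264, -0.5028)
v' = (0.7936, 1.9224, 0.0120)
ω' = (-1.1049, -1.2908, -1.1616)

precession coupling ω×(Iω) = (0.0286, -0.0484, 0.0286)
angular accel α = (-0.0614, 0.1150, -0.7700)
ω + α·dt = (-1.1049, -1.2908, -1.1616)
Hamilton product q⊗(0,ω) = (0.7929044, -1.6221175, 0.8229540, 0.4156765)
q' = normalize(q + ½dt·q⊗(0,ω)) = (0.0940, 0.2353, 0.8264, -0.5028)
p' = p + v·dt = (-0.3360, -2.2480, 1.6920)
v + (F/m)dt = (0.7936, 1.9224, 0.0120)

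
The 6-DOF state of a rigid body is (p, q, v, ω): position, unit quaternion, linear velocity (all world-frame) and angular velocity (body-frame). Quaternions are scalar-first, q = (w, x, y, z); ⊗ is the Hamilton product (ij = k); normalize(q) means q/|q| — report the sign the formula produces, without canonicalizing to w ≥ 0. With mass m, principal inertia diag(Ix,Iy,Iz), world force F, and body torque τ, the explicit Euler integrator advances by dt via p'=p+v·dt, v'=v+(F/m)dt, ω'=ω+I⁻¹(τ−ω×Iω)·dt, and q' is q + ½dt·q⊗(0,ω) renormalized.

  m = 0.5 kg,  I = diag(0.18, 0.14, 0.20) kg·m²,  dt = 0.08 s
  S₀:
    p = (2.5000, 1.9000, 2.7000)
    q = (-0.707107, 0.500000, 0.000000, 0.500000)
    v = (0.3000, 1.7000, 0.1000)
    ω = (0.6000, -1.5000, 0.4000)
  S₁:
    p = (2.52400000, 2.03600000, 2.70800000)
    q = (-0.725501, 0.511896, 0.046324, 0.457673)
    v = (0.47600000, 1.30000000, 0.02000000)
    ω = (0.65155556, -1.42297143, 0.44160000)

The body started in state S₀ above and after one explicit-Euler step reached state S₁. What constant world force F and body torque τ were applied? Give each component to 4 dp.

F = (1.1000, -2.5000, -0.5000)
τ = (0.0800, 0.1300, 0.1400)

ω₁ − ω₀ = (0.05155556, 0.07702857, 0.04160000)
gyro term ω₀×Iω₀ = (-0.0360, -0.0048, 0.0360)
I·α + gyro = (0.0800, 0.1300, 0.1400)
velocity change Δv = (0.17600000, -0.40000000, -0.08000000)
m·(v₁−v₀)/dt = (1.1000, -2.5000, -0.5000)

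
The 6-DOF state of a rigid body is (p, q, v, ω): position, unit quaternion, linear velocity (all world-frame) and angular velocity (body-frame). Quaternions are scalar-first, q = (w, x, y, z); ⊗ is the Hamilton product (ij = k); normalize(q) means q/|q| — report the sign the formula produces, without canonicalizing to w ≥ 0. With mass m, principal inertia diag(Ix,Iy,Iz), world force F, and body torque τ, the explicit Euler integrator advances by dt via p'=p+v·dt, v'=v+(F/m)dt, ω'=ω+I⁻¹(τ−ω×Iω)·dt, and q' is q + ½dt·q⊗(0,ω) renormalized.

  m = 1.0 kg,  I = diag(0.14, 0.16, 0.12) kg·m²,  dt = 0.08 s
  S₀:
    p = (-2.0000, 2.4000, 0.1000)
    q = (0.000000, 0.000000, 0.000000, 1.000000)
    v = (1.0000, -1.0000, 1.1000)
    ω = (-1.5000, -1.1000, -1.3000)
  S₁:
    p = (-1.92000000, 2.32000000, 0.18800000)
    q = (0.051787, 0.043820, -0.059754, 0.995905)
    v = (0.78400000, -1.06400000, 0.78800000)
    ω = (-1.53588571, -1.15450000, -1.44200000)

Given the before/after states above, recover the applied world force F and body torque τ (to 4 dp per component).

F = (-2.7000, -0.8000, -3.9000)
τ = (-0.1200, -0.0700, -0.1800)

ω₁ − ω₀ = (-0.03588571, -0.05450000, -0.14200000)
ω₀×(Iω₀) = (-0.0572, 0.0390, 0.0330)
applied torque τ = (-0.1200, -0.0700, -0.1800)
velocity change Δv = (-0.21600000, -0.06400000, -0.31200000)
applied force F = (-2.7000, -0.8000, -3.9000)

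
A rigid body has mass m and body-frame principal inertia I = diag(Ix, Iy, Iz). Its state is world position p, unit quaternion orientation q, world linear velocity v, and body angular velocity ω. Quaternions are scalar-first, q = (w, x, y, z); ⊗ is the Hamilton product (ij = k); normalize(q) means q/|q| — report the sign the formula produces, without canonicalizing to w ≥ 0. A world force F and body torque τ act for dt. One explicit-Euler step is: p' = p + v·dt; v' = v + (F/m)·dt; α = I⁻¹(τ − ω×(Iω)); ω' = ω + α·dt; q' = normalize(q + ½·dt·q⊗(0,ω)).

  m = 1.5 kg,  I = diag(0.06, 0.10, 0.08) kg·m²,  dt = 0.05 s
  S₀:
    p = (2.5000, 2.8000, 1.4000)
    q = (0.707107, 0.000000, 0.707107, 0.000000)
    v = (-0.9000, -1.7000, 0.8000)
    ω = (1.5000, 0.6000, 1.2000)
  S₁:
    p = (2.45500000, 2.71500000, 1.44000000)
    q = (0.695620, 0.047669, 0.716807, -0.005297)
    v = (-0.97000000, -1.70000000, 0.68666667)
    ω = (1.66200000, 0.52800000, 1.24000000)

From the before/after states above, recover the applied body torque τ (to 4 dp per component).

τ = (0.1800, -0.1800, 0.1000)

rate change Δω = (0.16200000, -0.07200000, 0.04000000)
τ = I·(Δω/dt) + ω₀×(Iω₀) = (0.1800, -0.1800, 0.1000)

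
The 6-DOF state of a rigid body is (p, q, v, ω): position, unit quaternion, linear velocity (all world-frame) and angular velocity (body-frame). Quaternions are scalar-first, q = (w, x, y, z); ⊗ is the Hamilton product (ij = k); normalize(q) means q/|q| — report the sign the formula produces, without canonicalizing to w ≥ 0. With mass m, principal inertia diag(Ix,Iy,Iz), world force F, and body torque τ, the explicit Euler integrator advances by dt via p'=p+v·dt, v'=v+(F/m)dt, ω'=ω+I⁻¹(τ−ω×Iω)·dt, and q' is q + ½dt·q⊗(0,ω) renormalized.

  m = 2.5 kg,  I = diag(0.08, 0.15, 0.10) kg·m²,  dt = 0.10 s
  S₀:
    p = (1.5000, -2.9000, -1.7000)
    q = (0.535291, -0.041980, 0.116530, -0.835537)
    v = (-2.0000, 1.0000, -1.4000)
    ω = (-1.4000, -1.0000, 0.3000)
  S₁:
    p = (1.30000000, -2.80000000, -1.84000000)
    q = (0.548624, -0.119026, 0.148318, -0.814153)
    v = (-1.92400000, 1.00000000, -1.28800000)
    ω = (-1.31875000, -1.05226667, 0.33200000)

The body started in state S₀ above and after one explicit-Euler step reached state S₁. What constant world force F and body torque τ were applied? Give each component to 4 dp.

rate change Δω = (0.08125000, -0.05226667, 0.03200000)
ω₀×(Iω₀) = (0.0150, 0.0084, 0.0980)
applied torque τ = (0.0800, -0.0700, 0.1300)
Δv = v₁−v₀ = (0.07600000, 0.00000000, 0.11200000)
F = m·Δv/dt = (1.9000, 0.0000, 2.8000)

F = (1.9000, 0.0000, 2.8000)
τ = (0.0800, -0.0700, 0.1300)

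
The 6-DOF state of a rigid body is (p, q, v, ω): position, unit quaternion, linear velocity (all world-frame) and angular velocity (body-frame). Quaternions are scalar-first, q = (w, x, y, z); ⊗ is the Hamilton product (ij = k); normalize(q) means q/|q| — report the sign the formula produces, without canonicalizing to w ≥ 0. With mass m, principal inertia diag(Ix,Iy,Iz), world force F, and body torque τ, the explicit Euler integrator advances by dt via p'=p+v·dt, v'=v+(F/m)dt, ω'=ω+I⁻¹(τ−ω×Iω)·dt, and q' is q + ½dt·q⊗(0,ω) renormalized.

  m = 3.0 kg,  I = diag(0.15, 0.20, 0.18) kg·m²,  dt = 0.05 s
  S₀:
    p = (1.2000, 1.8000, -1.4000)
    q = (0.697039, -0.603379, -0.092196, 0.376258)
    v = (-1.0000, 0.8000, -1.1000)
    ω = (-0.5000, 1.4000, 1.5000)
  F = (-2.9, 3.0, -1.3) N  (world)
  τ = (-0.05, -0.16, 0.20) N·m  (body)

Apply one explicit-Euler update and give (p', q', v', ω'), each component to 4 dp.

p' = (1.1500, 1.8400, -1.4550)
q' = (0.6777, -0.6278, -0.0498, 0.3796)
v' = (-1.0483, 0.8500, -1.1217)
ω' = (-0.5027, 1.3544, 1.5653)

linear accel F/m = (-0.9667, 1.0000, -0.4333)
p + v·dt = (1.1500, 1.8400, -1.4550)
v + (F/m)dt = (-1.0483, 0.8500, -1.1217)
ω×(Iω) gyroscopic = (-0.0420, 0.0225, -0.0350)
α = I⁻¹(τ − ω×Iω) = (-0.0533, -0.9125, 1.3056)
ω + α·dt = (-0.5027, 1.3544, 1.5653)
2q̇ = q⊗(0,ω) = (-0.7370021, -1.0135747, 1.6927941, 0.1547299)
q + ½dt·q⊗(0,ω), renormalized = (0.6777, -0.6278, -0.0498, 0.3796)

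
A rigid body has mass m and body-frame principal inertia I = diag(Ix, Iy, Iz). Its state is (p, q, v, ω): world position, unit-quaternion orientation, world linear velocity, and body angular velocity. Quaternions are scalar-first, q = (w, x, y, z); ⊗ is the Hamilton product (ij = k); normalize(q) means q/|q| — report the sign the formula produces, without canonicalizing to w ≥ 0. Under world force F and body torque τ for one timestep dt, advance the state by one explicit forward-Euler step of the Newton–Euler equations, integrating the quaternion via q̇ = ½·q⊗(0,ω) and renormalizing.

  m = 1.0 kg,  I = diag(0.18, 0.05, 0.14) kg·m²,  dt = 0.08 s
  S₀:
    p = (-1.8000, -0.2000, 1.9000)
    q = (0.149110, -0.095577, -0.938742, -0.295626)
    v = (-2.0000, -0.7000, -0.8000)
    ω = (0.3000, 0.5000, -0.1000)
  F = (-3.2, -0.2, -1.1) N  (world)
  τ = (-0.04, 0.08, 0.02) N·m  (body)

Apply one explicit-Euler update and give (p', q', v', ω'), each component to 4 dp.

p' = (-1.9600, -0.2560, 1.8360)
q' = (0.1678, -0.0841, -0.9394, -0.2868)
v' = (-2.2560, -0.7160, -0.8880)
ω' = (0.2842, 0.6299, -0.0774)

a = (-3.2000, -0.2000, -1.1000)
p + v·dt = (-1.9600, -0.2560, 1.8360)
new velocity v' = (-2.2560, -0.7160, -0.8880)
gyro term ω×Iω = (-0.0045, -0.0012, -0.0195)
(τ − ω×Iω)/I = (-0.1972, 1.6240, 0.2821)
new body rate ω' = (0.2842, 0.6299, -0.0774)
Hamilton product q⊗(0,ω) = (0.4684815, 0.2864202, -0.0236905, 0.2189231)
q + ½dt·q⊗(0,ω), renormalized = (0.1678, -0.0841, -0.9394, -0.2868)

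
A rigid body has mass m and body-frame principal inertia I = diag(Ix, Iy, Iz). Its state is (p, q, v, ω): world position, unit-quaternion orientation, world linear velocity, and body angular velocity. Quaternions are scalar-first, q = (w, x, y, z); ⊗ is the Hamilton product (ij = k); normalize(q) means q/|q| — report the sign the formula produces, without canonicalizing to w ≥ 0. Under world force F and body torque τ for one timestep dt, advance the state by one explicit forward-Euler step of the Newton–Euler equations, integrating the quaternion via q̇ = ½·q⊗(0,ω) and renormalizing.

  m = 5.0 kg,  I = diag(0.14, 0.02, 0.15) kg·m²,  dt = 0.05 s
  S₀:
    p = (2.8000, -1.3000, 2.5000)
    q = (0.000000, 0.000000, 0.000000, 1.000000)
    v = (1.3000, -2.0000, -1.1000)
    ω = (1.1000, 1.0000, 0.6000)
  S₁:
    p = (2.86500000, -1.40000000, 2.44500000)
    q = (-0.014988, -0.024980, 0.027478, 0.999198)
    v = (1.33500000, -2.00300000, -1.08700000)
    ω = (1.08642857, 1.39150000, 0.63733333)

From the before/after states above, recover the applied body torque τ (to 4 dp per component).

Δω = ω₁−ω₀ = (-0.01357143, 0.39150000, 0.03733333)
τ = I·(Δω/dt) + ω₀×(Iω₀) = (0.0400, 0.1500, -0.0200)

τ = (0.0400, 0.1500, -0.0200)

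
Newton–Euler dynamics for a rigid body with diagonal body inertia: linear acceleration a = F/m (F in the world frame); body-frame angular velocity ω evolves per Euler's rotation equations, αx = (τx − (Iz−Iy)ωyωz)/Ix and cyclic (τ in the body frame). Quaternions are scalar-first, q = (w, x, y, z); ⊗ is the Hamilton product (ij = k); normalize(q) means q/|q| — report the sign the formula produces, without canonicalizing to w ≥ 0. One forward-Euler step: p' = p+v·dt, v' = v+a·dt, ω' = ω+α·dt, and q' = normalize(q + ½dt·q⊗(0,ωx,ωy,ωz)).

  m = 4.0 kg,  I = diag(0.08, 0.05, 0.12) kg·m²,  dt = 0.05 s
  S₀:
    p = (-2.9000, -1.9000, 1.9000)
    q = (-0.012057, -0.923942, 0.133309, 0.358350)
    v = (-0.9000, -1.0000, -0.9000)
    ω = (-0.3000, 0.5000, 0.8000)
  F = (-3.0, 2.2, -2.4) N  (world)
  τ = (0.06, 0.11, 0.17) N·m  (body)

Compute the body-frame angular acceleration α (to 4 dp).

precession coupling ω×(Iω) = (0.0280, 0.0096, 0.0045)
α = I⁻¹(τ − ω×Iω) = (0.4000, 2.0080, 1.3792)

α = (0.4000, 2.0080, 1.3792)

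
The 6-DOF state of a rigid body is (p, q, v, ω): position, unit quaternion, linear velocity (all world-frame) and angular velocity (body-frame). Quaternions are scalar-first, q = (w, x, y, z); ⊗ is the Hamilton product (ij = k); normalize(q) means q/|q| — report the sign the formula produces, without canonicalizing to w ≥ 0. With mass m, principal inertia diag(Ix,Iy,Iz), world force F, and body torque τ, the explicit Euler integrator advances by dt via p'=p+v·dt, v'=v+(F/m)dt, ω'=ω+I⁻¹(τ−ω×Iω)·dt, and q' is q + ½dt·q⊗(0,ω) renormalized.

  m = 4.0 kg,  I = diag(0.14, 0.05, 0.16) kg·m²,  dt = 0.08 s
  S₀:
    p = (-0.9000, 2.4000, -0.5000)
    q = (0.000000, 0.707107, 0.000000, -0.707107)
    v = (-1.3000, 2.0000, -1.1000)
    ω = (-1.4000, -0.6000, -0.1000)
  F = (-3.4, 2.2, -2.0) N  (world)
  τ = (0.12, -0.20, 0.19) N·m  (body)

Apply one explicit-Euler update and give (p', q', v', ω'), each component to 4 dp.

(τ − ω×Iω)/I = (0.8100, -3.9440, 1.6600)
ω' = ω + α·dt = (-1.3352, -0.9155, 0.0328)
2q̇ = q⊗(0,ω) = (0.9192391, -0.4242642, 1.0606605, -0.4242642)
updated quaternion q' = (0.0367, 0.6889, 0.0423, -0.7227)
a = F/m = (-0.8500, 0.5500, -0.5000)
p' = p + v·dt = (-1.0040, 2.5600, -0.5880)
v + (F/m)dt = (-1.3680, 2.0440, -1.1400)

p' = (-1.0040, 2.5600, -0.5880)
q' = (0.0367, 0.6889, 0.0423, -0.7227)
v' = (-1.3680, 2.0440, -1.1400)
ω' = (-1.3352, -0.9155, 0.0328)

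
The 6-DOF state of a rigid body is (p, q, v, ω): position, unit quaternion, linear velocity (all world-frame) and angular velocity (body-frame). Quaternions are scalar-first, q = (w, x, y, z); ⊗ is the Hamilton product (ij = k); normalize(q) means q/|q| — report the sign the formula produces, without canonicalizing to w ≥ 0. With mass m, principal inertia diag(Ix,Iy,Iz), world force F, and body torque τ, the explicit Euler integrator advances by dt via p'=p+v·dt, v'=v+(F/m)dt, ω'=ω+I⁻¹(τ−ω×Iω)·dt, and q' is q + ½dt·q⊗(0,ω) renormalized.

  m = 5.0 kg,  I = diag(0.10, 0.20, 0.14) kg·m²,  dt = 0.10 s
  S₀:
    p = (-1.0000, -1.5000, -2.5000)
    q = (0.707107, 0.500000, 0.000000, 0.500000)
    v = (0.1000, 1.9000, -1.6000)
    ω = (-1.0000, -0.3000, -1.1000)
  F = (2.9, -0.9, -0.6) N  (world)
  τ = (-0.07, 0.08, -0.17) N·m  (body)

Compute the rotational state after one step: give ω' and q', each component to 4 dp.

α = I⁻¹(τ − ω×Iω) = (-0.5020, 0.6200, -1.4286)
new body rate ω' = (-1.0502, -0.2380, -1.2429)
q⊗(0,ω) = (1.0500000, -0.5571070, -0.1621321, -0.9278177)
updated quaternion q' = (0.7574, 0.4708, -0.0081, 0.4523)

ω' = (-1.0502, -0.2380, -1.2429)
q' = (0.7574, 0.4708, -0.0081, 0.4523)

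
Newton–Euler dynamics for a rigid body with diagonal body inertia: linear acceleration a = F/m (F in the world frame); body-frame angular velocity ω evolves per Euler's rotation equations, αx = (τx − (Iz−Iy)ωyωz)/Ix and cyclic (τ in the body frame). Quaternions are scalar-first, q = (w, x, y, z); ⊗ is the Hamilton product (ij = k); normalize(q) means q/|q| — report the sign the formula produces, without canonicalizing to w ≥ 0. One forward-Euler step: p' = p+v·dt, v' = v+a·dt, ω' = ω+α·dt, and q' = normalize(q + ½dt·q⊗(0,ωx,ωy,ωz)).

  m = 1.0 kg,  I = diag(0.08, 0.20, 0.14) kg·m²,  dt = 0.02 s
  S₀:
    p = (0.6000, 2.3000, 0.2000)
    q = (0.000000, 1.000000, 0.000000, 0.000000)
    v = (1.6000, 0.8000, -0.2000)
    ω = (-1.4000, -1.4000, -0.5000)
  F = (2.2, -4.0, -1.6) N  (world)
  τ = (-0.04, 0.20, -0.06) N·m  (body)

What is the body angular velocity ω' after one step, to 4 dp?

ω×(Iω) gyroscopic = (-0.0420, -0.0420, 0.2352)
(τ − ω×Iω)/I = (0.0250, 1.2100, -2.1086)
new body rate ω' = (-1.3995, -1.3758, -0.5422)

ω' = (-1.3995, -1.3758, -0.5422)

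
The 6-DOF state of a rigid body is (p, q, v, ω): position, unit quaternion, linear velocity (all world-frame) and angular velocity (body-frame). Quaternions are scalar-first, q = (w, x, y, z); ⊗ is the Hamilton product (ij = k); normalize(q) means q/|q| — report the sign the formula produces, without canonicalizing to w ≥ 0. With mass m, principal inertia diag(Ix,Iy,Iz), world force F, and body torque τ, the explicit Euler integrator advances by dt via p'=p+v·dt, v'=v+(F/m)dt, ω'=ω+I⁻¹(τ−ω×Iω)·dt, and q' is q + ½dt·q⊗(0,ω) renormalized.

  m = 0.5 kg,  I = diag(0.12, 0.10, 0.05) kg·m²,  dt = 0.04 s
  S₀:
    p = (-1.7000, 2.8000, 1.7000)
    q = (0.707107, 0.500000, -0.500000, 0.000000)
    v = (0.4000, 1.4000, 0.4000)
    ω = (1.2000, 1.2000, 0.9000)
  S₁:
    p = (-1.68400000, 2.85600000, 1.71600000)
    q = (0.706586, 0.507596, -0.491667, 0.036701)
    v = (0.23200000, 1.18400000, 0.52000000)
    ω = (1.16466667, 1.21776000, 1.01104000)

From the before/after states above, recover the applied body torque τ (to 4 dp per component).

ω₁ − ω₀ = (-0.03533333, 0.01776000, 0.11104000)
I·α + gyro = (-0.1600, 0.1200, 0.1100)

τ = (-0.1600, 0.1200, 0.1100)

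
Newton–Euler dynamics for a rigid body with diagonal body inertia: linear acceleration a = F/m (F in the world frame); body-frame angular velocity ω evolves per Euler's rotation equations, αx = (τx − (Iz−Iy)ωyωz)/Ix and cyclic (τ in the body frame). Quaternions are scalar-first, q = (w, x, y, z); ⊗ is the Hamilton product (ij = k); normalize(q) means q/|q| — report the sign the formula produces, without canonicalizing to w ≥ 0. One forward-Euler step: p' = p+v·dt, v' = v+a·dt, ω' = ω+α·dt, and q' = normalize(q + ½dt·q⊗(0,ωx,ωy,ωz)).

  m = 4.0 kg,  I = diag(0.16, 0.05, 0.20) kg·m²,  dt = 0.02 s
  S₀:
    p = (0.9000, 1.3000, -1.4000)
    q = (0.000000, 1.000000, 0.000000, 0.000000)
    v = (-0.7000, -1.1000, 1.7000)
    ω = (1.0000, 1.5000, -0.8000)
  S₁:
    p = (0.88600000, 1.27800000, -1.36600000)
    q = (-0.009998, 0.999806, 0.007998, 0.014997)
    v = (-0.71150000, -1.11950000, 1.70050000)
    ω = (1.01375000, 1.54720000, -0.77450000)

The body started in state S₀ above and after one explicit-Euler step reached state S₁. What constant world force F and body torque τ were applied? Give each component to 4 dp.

F = (-2.3000, -3.9000, 0.1000)
τ = (-0.0700, 0.1500, 0.0900)

rate change Δω = (0.01375000, 0.04720000, 0.02550000)
I·α + gyro = (-0.0700, 0.1500, 0.0900)
velocity change Δv = (-0.01150000, -0.01950000, 0.00050000)
m·(v₁−v₀)/dt = (-2.3000, -3.9000, 0.1000)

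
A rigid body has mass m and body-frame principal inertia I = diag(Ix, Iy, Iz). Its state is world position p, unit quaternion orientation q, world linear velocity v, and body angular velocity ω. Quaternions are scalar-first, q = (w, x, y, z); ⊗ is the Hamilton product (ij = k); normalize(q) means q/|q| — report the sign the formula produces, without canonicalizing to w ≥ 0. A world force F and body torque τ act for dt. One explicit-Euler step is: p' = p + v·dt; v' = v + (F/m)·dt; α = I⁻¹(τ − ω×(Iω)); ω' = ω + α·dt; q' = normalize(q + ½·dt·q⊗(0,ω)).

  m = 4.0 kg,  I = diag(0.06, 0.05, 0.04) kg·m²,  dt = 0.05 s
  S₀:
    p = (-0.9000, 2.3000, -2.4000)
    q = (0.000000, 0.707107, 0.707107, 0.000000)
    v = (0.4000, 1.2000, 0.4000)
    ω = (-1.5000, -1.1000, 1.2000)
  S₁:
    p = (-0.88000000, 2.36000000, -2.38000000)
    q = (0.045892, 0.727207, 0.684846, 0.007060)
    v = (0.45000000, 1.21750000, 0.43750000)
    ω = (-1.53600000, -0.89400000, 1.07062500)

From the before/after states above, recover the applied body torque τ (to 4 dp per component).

Δω = ω₁−ω₀ = (-0.03600000, 0.20600000, -0.12937500)
τ = I·(Δω/dt) + ω₀×(Iω₀) = (-0.0300, 0.1700, -0.1200)

τ = (-0.0300, 0.1700, -0.1200)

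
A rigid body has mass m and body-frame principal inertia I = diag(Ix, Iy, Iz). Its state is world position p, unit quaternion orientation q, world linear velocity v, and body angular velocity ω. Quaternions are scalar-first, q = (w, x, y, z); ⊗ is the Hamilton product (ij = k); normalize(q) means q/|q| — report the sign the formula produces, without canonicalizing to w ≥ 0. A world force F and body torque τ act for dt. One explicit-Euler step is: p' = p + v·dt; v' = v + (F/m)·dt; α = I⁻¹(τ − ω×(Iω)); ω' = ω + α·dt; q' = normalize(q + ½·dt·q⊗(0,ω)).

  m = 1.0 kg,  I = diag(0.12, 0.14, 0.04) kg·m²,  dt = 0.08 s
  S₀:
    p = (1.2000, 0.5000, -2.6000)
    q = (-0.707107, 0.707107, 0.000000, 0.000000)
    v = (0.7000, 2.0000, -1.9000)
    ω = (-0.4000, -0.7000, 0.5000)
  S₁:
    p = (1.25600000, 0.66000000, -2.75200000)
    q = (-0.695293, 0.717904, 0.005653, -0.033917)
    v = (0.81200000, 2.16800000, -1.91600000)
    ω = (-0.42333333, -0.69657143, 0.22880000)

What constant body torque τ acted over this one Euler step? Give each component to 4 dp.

τ = (0.0000, -0.0100, -0.1300)

rate change Δω = (-0.02333333, 0.00342857, -0.27120000)
I·α + gyro = (0.0000, -0.0100, -0.1300)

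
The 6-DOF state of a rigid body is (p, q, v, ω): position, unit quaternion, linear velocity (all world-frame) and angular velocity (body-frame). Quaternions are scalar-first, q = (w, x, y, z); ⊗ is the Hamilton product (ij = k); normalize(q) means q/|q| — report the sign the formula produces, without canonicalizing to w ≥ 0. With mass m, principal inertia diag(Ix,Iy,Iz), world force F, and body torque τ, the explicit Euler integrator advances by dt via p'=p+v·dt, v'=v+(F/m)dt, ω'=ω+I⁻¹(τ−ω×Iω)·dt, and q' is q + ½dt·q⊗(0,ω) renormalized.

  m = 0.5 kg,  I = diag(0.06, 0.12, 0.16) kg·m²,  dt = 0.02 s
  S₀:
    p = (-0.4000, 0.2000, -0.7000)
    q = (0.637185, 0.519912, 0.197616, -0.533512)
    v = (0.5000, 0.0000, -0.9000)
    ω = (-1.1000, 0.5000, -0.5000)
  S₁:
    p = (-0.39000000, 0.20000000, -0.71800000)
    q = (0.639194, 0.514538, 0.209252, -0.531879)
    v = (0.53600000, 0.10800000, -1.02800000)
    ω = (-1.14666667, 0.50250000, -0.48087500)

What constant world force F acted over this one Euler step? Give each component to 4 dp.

F = (0.9000, 2.7000, -3.2000)

v₁ − v₀ = (0.03600000, 0.10800000, -0.12800000)
F = m·Δv/dt = (0.9000, 2.7000, -3.2000)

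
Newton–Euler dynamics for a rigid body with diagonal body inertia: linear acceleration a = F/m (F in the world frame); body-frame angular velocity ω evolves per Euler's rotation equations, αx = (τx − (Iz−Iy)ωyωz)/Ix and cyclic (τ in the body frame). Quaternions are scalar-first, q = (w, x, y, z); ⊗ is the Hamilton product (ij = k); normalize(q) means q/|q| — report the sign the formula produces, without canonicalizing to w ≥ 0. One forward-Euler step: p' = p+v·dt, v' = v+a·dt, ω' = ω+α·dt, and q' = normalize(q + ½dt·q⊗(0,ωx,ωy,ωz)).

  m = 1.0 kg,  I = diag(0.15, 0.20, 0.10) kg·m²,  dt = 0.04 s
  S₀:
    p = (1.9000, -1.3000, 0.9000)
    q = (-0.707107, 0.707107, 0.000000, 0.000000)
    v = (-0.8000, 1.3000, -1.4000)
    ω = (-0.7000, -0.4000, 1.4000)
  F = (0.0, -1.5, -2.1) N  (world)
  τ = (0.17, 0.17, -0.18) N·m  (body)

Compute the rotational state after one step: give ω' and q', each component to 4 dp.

gyro term ω×Iω = (0.0560, -0.0490, 0.0140)
(τ − ω×Iω)/I = (0.7600, 1.0950, -1.9400)
ω + α·dt = (-0.6696, -0.3562, 1.3224)
2q̇ = q⊗(0,ω) = (0.4949749, 0.4949749, -0.7071070, -1.2727926)
q' = normalize(q + ½dt·q⊗(0,ω)) = (-0.6968, 0.7166, -0.0141, -0.0254)

ω' = (-0.6696, -0.3562, 1.3224)
q' = (-0.6968, 0.7166, -0.0141, -0.0254)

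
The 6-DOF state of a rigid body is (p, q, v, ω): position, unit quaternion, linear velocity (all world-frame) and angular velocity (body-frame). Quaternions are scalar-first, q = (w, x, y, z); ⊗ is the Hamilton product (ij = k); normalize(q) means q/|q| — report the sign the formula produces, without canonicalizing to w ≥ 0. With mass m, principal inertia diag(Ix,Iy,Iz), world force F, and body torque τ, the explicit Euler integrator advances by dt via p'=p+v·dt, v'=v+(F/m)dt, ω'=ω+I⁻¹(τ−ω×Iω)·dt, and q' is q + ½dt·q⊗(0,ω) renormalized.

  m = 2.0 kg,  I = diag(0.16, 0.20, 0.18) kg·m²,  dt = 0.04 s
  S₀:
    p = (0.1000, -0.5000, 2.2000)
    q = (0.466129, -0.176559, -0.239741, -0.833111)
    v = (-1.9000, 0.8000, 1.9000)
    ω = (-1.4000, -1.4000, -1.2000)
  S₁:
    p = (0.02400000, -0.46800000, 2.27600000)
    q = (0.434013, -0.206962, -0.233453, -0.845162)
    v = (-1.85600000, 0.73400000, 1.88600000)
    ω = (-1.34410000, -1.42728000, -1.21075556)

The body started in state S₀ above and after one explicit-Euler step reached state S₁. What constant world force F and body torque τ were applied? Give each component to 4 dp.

F = (2.2000, -3.3000, -0.7000)
τ = (0.1900, -0.1700, 0.0300)

Δv = v₁−v₀ = (0.04400000, -0.06600000, -0.01400000)
F = m·Δv/dt = (2.2000, -3.3000, -0.7000)
rate change Δω = (0.05590000, -0.02728000, -0.01075556)
I·α + gyro = (0.1900, -0.1700, 0.0300)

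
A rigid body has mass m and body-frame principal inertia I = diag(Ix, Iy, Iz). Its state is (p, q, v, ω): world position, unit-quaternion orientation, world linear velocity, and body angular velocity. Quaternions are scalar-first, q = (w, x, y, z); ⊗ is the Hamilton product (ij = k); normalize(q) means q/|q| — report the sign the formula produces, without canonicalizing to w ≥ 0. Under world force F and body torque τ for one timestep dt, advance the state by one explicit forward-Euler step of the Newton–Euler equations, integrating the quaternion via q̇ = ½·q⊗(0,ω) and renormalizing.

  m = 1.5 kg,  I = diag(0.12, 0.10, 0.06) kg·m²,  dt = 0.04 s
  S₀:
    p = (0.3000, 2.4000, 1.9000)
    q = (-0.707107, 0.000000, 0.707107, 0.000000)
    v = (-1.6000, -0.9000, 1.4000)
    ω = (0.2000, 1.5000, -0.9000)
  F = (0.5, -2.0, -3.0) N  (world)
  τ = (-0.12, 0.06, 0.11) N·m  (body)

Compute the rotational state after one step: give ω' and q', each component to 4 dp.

(τ − ω×Iω)/I = (-1.4500, 0.7080, 1.9333)
new body rate ω' = (0.1420, 1.5283, -0.8227)
Hamilton product q⊗(0,ω) = (-1.0606605, -0.7778177, -1.0606605, 0.4949749)
q' = normalize(q + ½dt·q⊗(0,ω)) = (-0.7279, -0.0155, 0.6855, 0.0099)

ω' = (0.1420, 1.5283, -0.8227)
q' = (-0.7279, -0.0155, 0.6855, 0.0099)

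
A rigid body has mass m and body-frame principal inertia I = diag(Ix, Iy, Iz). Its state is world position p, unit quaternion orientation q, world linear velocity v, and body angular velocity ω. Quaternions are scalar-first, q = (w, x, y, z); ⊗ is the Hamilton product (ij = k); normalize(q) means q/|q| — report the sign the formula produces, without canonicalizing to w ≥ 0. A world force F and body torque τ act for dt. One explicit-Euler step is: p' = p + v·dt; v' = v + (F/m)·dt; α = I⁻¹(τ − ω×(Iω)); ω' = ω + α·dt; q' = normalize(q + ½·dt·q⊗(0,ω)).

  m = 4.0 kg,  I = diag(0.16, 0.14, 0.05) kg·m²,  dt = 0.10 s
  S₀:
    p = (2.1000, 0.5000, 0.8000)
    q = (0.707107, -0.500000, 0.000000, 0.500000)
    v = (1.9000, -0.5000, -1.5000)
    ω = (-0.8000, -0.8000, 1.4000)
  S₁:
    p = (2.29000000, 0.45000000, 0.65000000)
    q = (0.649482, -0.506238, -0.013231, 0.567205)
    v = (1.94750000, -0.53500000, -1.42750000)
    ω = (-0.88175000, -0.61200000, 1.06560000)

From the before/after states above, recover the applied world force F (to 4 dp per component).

F = (1.9000, -1.4000, 2.9000)

velocity change Δv = (0.04750000, -0.03500000, 0.07250000)
m·(v₁−v₀)/dt = (1.9000, -1.4000, 2.9000)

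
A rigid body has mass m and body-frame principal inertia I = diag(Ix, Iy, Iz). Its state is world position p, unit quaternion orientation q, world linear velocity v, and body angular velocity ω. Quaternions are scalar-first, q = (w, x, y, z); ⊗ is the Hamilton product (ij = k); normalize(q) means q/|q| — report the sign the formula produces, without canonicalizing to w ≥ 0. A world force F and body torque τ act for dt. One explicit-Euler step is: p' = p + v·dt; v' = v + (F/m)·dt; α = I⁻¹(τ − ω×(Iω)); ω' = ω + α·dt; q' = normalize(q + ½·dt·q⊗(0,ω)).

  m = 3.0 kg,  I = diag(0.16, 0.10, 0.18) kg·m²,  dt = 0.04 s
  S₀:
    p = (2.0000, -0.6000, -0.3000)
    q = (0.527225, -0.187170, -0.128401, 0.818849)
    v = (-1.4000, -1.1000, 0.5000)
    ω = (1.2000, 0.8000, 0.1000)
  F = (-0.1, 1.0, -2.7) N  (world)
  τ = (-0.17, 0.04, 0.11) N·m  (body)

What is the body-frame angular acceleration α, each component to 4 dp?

α = (-1.1025, 0.4240, 0.9311)

gyro term ω×Iω = (0.0064, -0.0024, -0.0576)
angular accel α = (-1.1025, 0.4240, 0.9311)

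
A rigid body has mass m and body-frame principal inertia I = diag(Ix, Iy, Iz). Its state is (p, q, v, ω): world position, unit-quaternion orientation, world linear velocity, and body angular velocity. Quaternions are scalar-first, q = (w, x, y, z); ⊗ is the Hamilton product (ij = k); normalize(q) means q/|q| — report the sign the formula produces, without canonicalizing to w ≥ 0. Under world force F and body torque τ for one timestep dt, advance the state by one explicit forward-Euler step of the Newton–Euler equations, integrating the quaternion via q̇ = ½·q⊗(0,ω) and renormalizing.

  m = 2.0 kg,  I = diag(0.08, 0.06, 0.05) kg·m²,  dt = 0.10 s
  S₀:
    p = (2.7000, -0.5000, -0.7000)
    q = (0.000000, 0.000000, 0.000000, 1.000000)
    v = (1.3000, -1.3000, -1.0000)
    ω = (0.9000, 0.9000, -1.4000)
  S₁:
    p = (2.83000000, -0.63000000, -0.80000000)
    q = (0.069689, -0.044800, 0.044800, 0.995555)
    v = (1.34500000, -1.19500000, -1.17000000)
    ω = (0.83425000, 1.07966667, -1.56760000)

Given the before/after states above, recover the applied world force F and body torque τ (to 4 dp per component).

F = (0.9000, 2.1000, -3.4000)
τ = (-0.0400, 0.0700, -0.1000)

rate change Δω = (-0.06575000, 0.17966667, -0.16760000)
precession coupling = (0.0126, -0.0378, -0.0162)
τ = I·(Δω/dt) + ω₀×(Iω₀) = (-0.0400, 0.0700, -0.1000)
v₁ − v₀ = (0.04500000, 0.10500000, -0.17000000)
m·(v₁−v₀)/dt = (0.9000, 2.1000, -3.4000)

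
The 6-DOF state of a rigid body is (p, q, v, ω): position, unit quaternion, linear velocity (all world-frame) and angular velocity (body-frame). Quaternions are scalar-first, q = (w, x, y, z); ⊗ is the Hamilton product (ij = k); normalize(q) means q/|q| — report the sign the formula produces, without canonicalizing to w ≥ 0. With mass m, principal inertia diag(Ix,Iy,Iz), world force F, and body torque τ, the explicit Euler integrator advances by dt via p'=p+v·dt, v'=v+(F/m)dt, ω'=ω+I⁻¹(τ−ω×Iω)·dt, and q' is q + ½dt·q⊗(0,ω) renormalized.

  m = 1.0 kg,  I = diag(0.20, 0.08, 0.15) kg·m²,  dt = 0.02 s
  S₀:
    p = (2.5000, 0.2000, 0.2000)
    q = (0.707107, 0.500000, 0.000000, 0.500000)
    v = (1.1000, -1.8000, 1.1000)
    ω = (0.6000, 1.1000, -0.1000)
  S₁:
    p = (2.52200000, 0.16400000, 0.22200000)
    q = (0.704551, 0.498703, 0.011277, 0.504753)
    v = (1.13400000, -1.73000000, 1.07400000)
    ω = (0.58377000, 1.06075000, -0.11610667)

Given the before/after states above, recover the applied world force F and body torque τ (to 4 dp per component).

F = (1.7000, 3.5000, -1.3000)
τ = (-0.1700, -0.1600, -0.2000)

velocity change Δv = (0.03400000, 0.07000000, -0.02600000)
m·(v₁−v₀)/dt = (1.7000, 3.5000, -1.3000)
Δω = ω₁−ω₀ = (-0.01623000, -0.03925000, -0.01610667)
I·α + gyro = (-0.1700, -0.1600, -0.2000)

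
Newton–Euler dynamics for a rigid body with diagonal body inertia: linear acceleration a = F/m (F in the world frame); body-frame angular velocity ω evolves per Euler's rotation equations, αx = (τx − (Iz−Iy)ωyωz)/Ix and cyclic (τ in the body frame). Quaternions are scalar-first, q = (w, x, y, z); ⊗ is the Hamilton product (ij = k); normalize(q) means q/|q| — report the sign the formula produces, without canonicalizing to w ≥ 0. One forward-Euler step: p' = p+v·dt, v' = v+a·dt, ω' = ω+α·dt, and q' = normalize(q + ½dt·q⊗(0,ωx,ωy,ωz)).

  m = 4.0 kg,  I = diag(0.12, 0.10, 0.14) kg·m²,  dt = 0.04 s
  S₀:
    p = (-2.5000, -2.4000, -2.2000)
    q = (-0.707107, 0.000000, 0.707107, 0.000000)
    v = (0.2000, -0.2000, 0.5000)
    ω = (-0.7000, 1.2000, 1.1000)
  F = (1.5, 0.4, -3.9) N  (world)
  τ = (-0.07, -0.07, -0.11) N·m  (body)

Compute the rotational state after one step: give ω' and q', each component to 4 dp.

(τ − ω×Iω)/I = (-1.0233, -0.8540, -0.9057)
new body rate ω' = (-0.7409, 1.1658, 1.0638)
q⊗(0,ω) = (-0.8485284, 1.2727926, -0.8485284, -0.2828428)
updated quaternion q' = (-0.7236, 0.0254, 0.6897, -0.0057)

ω' = (-0.7409, 1.1658, 1.0638)
q' = (-0.7236, 0.0254, 0.6897, -0.0057)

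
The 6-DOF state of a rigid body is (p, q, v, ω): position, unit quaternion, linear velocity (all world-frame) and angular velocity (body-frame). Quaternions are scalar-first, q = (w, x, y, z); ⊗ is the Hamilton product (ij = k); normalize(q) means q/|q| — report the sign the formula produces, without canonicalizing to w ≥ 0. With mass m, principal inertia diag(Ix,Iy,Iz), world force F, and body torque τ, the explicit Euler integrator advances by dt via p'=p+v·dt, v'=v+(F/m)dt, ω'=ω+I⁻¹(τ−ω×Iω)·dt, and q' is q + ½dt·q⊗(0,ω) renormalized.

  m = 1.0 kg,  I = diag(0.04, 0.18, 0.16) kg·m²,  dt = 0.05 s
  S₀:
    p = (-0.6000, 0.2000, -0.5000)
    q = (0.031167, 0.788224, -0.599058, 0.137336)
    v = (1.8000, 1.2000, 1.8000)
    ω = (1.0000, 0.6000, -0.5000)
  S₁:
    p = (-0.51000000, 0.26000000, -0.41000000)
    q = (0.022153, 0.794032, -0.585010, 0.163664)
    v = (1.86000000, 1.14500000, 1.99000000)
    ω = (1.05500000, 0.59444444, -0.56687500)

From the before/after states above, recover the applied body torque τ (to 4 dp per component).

Δω = ω₁−ω₀ = (0.05500000, -0.00555556, -0.06687500)
gyro term ω₀×Iω₀ = (0.0060, 0.0600, 0.0840)
I·α + gyro = (0.0500, 0.0400, -0.1300)

τ = (0.0500, 0.0400, -0.1300)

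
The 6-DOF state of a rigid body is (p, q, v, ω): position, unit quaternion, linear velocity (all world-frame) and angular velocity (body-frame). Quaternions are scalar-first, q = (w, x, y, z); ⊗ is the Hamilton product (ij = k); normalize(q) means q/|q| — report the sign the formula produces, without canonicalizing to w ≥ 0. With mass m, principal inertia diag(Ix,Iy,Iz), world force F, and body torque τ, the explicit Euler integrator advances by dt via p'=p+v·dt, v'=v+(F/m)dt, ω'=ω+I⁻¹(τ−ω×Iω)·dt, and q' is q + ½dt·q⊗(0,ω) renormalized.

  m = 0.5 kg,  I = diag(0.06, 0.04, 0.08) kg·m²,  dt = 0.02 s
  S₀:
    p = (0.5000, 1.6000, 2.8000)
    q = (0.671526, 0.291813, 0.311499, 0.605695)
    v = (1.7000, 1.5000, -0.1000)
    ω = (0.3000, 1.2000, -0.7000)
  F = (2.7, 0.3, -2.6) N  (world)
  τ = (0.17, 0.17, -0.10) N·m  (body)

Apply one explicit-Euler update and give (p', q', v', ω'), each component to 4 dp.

p' = (0.5340, 1.6300, 2.7980)
q' = (0.6711, 0.2844, 0.3234, 0.6035)
v' = (1.8080, 1.5120, -0.2040)
ω' = (0.3679, 1.2829, -0.7232)

α = I⁻¹(τ − ω×Iω) = (3.3933, 4.1450, -1.1600)
ω' = ω + α·dt = (0.3679, 1.2829, -0.7232)
2q̇ = q⊗(0,ω) = (-0.0373562, -0.7434255, 1.1918088, -0.2133423)
q' = normalize(q + ½dt·q⊗(0,ω)) = (0.6711, 0.2844, 0.3234, 0.6035)
a = F/m = (5.4000, 0.6000, -5.2000)
new position p' = (0.5340, 1.6300, 2.7980)
v + (F/m)dt = (1.8080, 1.5120, -0.2040)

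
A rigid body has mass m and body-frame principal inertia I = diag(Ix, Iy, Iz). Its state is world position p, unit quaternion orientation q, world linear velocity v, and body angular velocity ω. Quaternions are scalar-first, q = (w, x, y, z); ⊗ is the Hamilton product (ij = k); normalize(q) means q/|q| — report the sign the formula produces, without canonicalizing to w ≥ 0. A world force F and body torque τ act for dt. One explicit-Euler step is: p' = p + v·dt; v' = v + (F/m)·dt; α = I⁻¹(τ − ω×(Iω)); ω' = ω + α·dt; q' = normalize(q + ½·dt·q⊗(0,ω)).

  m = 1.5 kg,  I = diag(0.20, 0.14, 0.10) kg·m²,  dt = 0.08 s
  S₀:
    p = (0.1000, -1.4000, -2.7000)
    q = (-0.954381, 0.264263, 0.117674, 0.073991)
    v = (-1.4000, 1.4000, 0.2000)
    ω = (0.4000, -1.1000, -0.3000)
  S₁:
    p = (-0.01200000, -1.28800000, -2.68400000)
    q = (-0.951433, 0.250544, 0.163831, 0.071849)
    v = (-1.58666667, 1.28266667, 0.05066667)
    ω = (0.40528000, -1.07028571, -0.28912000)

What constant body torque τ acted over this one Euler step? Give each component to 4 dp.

ω₁ − ω₀ = (0.00528000, 0.02971429, 0.01088000)
ω₀×(Iω₀) = (-0.0132, -0.0120, 0.0264)
applied torque τ = (0.0000, 0.0400, 0.0400)

τ = (0.0000, 0.0400, 0.0400)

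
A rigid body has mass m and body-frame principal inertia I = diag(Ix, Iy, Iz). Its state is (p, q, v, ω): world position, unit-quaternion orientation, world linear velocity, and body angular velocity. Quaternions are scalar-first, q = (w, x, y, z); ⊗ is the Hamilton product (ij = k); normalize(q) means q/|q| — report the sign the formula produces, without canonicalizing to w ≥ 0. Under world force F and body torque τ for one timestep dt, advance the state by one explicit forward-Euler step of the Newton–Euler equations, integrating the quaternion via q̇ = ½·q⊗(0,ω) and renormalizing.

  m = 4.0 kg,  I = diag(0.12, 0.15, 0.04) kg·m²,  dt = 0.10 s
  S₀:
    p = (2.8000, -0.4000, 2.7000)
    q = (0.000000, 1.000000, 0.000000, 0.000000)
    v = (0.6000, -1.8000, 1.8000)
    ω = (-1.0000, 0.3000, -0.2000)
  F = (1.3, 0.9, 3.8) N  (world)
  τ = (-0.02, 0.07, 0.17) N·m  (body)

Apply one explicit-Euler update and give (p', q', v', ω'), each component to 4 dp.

precession coupling ω×(Iω) = (0.0066, 0.0160, -0.0090)
α = I⁻¹(τ − ω×Iω) = (-0.2217, 0.3600, 4.4750)
ω' = ω + α·dt = (-1.0222, 0.3360, 0.2475)
q⊗(0,ω) = (1.0000000, 0.0000000, 0.2000000, 0.3000000)
q' = normalize(q + ½dt·q⊗(0,ω)) = (0.0499, 0.9986, 0.0100, 0.0150)
p' = p + v·dt = (2.8600, -0.5800, 2.8800)
new velocity v' = (0.6325, -1.7775, 1.8950)

p' = (2.8600, -0.5800, 2.8800)
q' = (0.0499, 0.9986, 0.0100, 0.0150)
v' = (0.6325, -1.7775, 1.8950)
ω' = (-1.0222, 0.3360, 0.2475)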